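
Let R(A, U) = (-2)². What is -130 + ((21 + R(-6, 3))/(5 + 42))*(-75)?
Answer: -7985/47 ≈ -169.89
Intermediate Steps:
R(A, U) = 4
-130 + ((21 + R(-6, 3))/(5 + 42))*(-75) = -130 + ((21 + 4)/(5 + 42))*(-75) = -130 + (25/47)*(-75) = -130 - 1875/47 = -7985/47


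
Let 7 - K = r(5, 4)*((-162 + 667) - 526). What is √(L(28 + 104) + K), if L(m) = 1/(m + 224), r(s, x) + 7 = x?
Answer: 3*I*√197135/178 ≈ 7.4831*I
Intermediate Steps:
r(s, x) = -7 + x
K = -56 (K = 7 - (-7 + 4)*((-162 + 667) - 526) = 7 - (-3)*(505 - 526) = 7 - (-3)*(-21) = 7 - 1*63 = 7 - 63 = -56)
L(m) = 1/(224 + m)
√(L(28 + 104) + K) = √(1/(224 + (28 + 104)) - 56) = √(1/(224 + 132) - 56) = √(1/356 - 56) = √(-19935/356) = 3*I*√197135/178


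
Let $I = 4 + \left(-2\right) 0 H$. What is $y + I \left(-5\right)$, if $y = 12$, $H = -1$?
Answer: $-8$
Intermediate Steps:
$I = 4$ ($I = 4 + \left(-2\right) 0 \left(-1\right) = 4 + 0 \left(-1\right) = 4 + 0 = 4$)
$y + I \left(-5\right) = 12 + 4 \left(-5\right) = 12 - 20 = -8$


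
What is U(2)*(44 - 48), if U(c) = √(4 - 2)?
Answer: -4*√2 ≈ -5.6569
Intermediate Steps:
U(c) = √2
U(2)*(44 - 48) = √2*(44 - 48) = √2*(-4) = -4*√2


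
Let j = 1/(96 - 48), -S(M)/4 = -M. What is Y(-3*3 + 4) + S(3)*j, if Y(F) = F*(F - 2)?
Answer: 141/4 ≈ 35.250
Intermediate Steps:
S(M) = 4*M (S(M) = -(-4)*M = 4*M)
j = 1/48 ≈ 0.020833
Y(F) = F*(-2 + F)
Y(-3*3 + 4) + S(3)*j = (-3*3 + 4)*(-2 + (-3*3 + 4)) + (4*3)*(1/48) = (-9 + 4)*(-2 + (-9 + 4)) + 12*(1/48) = -5*(-2 - 5) + ¼ = -5*(-7) + ¼ = 35 + ¼ = 141/4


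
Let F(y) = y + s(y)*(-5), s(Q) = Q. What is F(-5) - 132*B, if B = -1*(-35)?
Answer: -4600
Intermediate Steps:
B = 35
F(y) = -4*y (F(y) = y + y*(-5) = y - 5*y = -4*y)
F(-5) - 132*B = -4*(-5) - 132*35 = 20 - 4620 = -4600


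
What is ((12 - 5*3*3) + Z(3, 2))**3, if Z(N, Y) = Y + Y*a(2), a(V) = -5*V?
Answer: -132651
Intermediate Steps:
Z(N, Y) = -9*Y (Z(N, Y) = Y + Y*(-5*2) = Y + Y*(-10) = Y - 10*Y = -9*Y)
((12 - 5*3*3) + Z(3, 2))**3 = ((12 - 5*3*3) - 9*2)**3 = ((12 - 15*3) - 18)**3 = ((12 - 45) - 18)**3 = (-33 - 18)**3 = (-51)**3 = -132651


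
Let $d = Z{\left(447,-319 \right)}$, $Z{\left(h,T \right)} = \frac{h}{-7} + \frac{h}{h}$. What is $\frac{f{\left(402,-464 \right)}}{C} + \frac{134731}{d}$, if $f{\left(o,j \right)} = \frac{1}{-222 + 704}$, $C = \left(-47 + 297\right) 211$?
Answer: $- \frac{1198961064153}{559361000} \approx -2143.4$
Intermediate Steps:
$Z{\left(h,T \right)} = 1 - \frac{h}{7}$ ($Z{\left(h,T \right)} = h \left(- \frac{1}{7}\right) + 1 = - \frac{h}{7} + 1 = 1 - \frac{h}{7}$)
$d = - \frac{440}{7}$ ($d = 1 - \frac{447}{7} = - \frac{440}{7} \approx -62.857$)
$C = 52750$ ($C = 250 \cdot 211 = 52750$)
$f{\left(o,j \right)} = \frac{1}{482}$
$\frac{f{\left(402,-464 \right)}}{C} + \frac{134731}{d} = \frac{1}{482 \cdot 52750} + \frac{134731}{- \frac{440}{7}} = \frac{1}{482} \cdot \frac{1}{52750} + 134731 \left(- \frac{7}{440}\right) = \frac{1}{25425500} - \frac{943117}{440} = - \frac{1198961064153}{559361000}$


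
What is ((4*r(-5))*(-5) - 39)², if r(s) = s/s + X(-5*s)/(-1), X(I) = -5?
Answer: 25281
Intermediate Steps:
r(s) = 6 (r(s) = s/s - 5/(-1) = 1 - 5*(-1) = 1 + 5 = 6)
((4*r(-5))*(-5) - 39)² = ((4*6)*(-5) - 39)² = (24*(-5) - 39)² = (-120 - 39)² = (-159)² = 25281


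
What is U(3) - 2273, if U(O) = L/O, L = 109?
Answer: -6710/3 ≈ -2236.7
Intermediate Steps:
U(O) = 109/O
U(3) - 2273 = 109/3 - 2273 = -6710/3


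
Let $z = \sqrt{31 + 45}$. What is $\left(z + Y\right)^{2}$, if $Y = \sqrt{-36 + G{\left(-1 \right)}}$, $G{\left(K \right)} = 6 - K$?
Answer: $47 + 4 i \sqrt{551} \approx 47.0 + 93.894 i$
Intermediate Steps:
$Y = i \sqrt{29}$ ($Y = \sqrt{-36 + \left(6 - -1\right)} = \sqrt{-36 + \left(6 + 1\right)} = \sqrt{-36 + 7} = \sqrt{-29} = i \sqrt{29} \approx 5.3852 i$)
$z = 2 \sqrt{19}$ ($z = \sqrt{76} = 2 \sqrt{19} \approx 8.7178$)
$\left(z + Y\right)^{2} = \left(2 \sqrt{19} + i \sqrt{29}\right)^{2}$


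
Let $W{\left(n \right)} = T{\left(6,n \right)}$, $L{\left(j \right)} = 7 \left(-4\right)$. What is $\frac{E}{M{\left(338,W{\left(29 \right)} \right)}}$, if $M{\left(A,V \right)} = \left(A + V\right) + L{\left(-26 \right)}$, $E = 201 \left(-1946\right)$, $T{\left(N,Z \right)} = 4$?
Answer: $- \frac{195573}{157} \approx -1245.7$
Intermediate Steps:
$E = -391146$
$L{\left(j \right)} = -28$
$W{\left(n \right)} = 4$
$M{\left(A,V \right)} = -28 + A + V$ ($M{\left(A,V \right)} = \left(A + V\right) - 28 = -28 + A + V$)
$\frac{E}{M{\left(338,W{\left(29 \right)} \right)}} = - \frac{391146}{-28 + 338 + 4} = - \frac{391146}{314} = \left(-391146\right) \frac{1}{314} = - \frac{195573}{157}$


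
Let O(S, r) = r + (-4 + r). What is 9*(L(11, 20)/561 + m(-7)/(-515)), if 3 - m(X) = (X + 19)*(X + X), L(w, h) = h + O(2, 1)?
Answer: -259983/96305 ≈ -2.6996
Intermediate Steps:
O(S, r) = -4 + 2*r
L(w, h) = -2 + h (L(w, h) = h + (-4 + 2*1) = h + (-4 + 2) = h - 2 = -2 + h)
m(X) = 3 - 2*X*(19 + X) (m(X) = 3 - (X + 19)*(X + X) = 3 - (19 + X)*2*X = 3 - 2*X*(19 + X))
9*(L(11, 20)/561 + m(-7)/(-515)) = 9*((-2 + 20)/561 + (3 - 38*(-7) - 2*(-7)²)/(-515)) = 9*(18*(1/561) + (3 + 266 - 2*49)*(-1/515)) = 9*(6/187 + (3 + 266 - 98)*(-1/515)) = 9*(6/187 + 171*(-1/515)) = 9*(6/187 - 171/515) = 9*(-28887/96305) = -259983/96305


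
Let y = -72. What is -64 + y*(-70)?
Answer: 4976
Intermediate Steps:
-64 + y*(-70) = -64 - 72*(-70) = -64 + 5040 = 4976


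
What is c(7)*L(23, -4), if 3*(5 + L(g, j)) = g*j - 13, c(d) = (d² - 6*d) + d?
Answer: -560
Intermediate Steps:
c(d) = d² - 5*d
L(g, j) = -28/3 + g*j/3 (L(g, j) = -5 + (g*j - 13)/3 = -5 + (-13 + g*j)/3 = -5 + (-13/3 + g*j/3) = -28/3 + g*j/3)
c(7)*L(23, -4) = (7*(-5 + 7))*(-28/3 + (⅓)*23*(-4)) = (7*2)*(-28/3 - 92/3) = 14*(-40) = -560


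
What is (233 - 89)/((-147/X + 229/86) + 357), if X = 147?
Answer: 12384/30845 ≈ 0.40149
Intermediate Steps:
(233 - 89)/((-147/X + 229/86) + 357) = (233 - 89)/((-147/147 + 229/86) + 357) = 144/((-147*1/147 + 229*(1/86)) + 357) = 144/((-1 + 229/86) + 357) = 144/(143/86 + 357) = 144/(30845/86) = 144*(86/30845) = 12384/30845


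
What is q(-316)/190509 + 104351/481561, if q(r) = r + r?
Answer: 19575458107/91741704549 ≈ 0.21338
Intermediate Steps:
q(r) = 2*r
q(-316)/190509 + 104351/481561 = (2*(-316))/190509 + 104351/481561 = -632*1/190509 + 104351*(1/481561) = -632/190509 + 104351/481561 = 19575458107/91741704549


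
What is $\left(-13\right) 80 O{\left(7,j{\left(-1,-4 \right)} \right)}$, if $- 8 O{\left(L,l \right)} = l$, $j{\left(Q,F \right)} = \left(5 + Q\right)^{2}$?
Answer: $2080$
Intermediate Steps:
$O{\left(L,l \right)} = - \frac{l}{8}$
$\left(-13\right) 80 O{\left(7,j{\left(-1,-4 \right)} \right)} = \left(-13\right) 80 \left(- \frac{\left(5 - 1\right)^{2}}{8}\right) = - 1040 \left(- \frac{4^{2}}{8}\right) = - 1040 \left(\left(- \frac{1}{8}\right) 16\right) = \left(-1040\right) \left(-2\right) = 2080$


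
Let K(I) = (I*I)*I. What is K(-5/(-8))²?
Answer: 15625/262144 ≈ 0.059605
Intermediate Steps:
K(I) = I³ (K(I) = I²*I = I³)
K(-5/(-8))² = ((-5/(-8))³)² = ((-5*(-⅛))³)² = ((5/8)³)² = (125/512)² = 15625/262144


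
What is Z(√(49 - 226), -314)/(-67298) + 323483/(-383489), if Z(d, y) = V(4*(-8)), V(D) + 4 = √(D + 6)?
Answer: -10884112489/12904021361 - I*√26/67298 ≈ -0.84347 - 7.5768e-5*I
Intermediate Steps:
V(D) = -4 + √(6 + D) (V(D) = -4 + √(D + 6) = -4 + √(6 + D))
Z(d, y) = -4 + I*√26 (Z(d, y) = -4 + √(6 + 4*(-8)) = -4 + √(6 - 32) = -4 + √(-26) = -4 + I*√26)
Z(√(49 - 226), -314)/(-67298) + 323483/(-383489) = (-4 + I*√26)/(-67298) + 323483/(-383489) = (-4 + I*√26)*(-1/67298) + 323483*(-1/383489) = (2/33649 - I*√26/67298) - 323483/383489 = -10884112489/12904021361 - I*√26/67298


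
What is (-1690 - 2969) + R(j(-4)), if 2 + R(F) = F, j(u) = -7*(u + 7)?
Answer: -4682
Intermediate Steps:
j(u) = -49 - 7*u (j(u) = -7*(7 + u) = -49 - 7*u)
R(F) = -2 + F
(-1690 - 2969) + R(j(-4)) = (-1690 - 2969) + (-2 + (-49 - 7*(-4))) = -4659 + (-2 + (-49 + 28)) = -4659 + (-2 - 21) = -4659 - 23 = -4682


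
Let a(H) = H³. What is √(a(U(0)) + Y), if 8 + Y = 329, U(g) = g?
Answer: √321 ≈ 17.916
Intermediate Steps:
Y = 321 (Y = -8 + 329 = 321)
√(a(U(0)) + Y) = √(0³ + 321) = √(0 + 321) = √321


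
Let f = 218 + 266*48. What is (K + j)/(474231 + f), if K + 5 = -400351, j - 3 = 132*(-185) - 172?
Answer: -424945/487217 ≈ -0.87219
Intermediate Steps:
j = -24589 (j = 3 + (132*(-185) - 172) = 3 + (-24420 - 172) = 3 - 24592 = -24589)
K = -400356 (K = -5 - 400351 = -400356)
f = 12986 (f = 218 + 12768 = 12986)
(K + j)/(474231 + f) = (-400356 - 24589)/(474231 + 12986) = -424945/487217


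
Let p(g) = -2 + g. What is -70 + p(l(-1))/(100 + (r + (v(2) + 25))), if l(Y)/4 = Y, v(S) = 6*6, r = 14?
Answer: -12256/175 ≈ -70.034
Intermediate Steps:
v(S) = 36
l(Y) = 4*Y
-70 + p(l(-1))/(100 + (r + (v(2) + 25))) = -70 + (-2 + 4*(-1))/(100 + (14 + (36 + 25))) = -70 + (-2 - 4)/(100 + (14 + 61)) = -70 - 6/(100 + 75) = -70 - 6/175 = -12256/175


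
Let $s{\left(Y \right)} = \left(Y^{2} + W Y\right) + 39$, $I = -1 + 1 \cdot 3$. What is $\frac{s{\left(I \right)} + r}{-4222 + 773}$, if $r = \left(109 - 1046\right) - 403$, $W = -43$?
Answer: $\frac{1383}{3449} \approx 0.40099$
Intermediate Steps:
$r = -1340$ ($r = -937 - 403 = -1340$)
$I = 2$ ($I = -1 + 3 = 2$)
$s{\left(Y \right)} = 39 + Y^{2} - 43 Y$ ($s{\left(Y \right)} = \left(Y^{2} - 43 Y\right) + 39 = 39 + Y^{2} - 43 Y$)
$\frac{s{\left(I \right)} + r}{-4222 + 773} = \frac{\left(39 + 2^{2} - 86\right) - 1340}{-4222 + 773} = \frac{\left(39 + 4 - 86\right) - 1340}{-3449} = \left(-43 - 1340\right) \left(- \frac{1}{3449}\right) = \left(-1383\right) \left(- \frac{1}{3449}\right) = \frac{1383}{3449}$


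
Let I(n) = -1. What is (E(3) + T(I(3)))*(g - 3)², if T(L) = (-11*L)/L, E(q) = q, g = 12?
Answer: -648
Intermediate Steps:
T(L) = -11
(E(3) + T(I(3)))*(g - 3)² = (3 - 11)*(12 - 3)² = -8*9² = -8*81 = -648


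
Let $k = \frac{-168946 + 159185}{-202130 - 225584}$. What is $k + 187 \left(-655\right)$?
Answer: $- \frac{52388539529}{427714} \approx -1.2249 \cdot 10^{5}$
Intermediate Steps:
$k = \frac{9761}{427714}$ ($k = - \frac{9761}{-427714} = \left(-9761\right) \left(- \frac{1}{427714}\right) = \frac{9761}{427714} \approx 0.022821$)
$k + 187 \left(-655\right) = \frac{9761}{427714} + 187 \left(-655\right) = \frac{9761}{427714} - 122485 = - \frac{52388539529}{427714}$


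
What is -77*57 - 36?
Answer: -4425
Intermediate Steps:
-77*57 - 36 = -4389 - 36 = -4425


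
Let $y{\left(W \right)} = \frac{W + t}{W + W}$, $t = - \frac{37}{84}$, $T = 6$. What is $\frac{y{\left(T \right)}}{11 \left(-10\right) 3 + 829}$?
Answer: $\frac{467}{502992} \approx 0.00092844$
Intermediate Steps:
$t = - \frac{37}{84}$ ($t = \left(-37\right) \frac{1}{84} = - \frac{37}{84} \approx -0.44048$)
$y{\left(W \right)} = \frac{- \frac{37}{84} + W}{2 W}$ ($y{\left(W \right)} = \frac{W - \frac{37}{84}}{W + W} = \frac{- \frac{37}{84} + W}{2 W}$)
$\frac{y{\left(T \right)}}{11 \left(-10\right) 3 + 829} = \frac{\frac{1}{168} \cdot \frac{1}{6} \left(-37 + 84 \cdot 6\right)}{11 \left(-10\right) 3 + 829} = \frac{\frac{1}{168} \cdot \frac{1}{6} \left(-37 + 504\right)}{\left(-110\right) 3 + 829} = \frac{\frac{1}{168} \cdot \frac{1}{6} \cdot 467}{-330 + 829} = \frac{467}{1008 \cdot 499} = \frac{467}{1008} \cdot \frac{1}{499} = \frac{467}{502992}$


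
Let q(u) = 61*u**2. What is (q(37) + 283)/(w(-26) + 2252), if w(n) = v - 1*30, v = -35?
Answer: 83792/2187 ≈ 38.314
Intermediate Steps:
w(n) = -65 (w(n) = -35 - 1*30 = -35 - 30 = -65)
(q(37) + 283)/(w(-26) + 2252) = (61*37**2 + 283)/(-65 + 2252) = (61*1369 + 283)/2187 = (83509 + 283)*(1/2187) = 83792*(1/2187) = 83792/2187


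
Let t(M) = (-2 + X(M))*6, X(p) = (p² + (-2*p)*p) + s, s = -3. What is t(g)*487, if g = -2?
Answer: -26298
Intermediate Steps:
X(p) = -3 - p² (X(p) = (p² + (-2*p)*p) - 3 = (p² - 2*p²) - 3 = -p² - 3 = -3 - p²)
t(M) = -30 - 6*M² (t(M) = (-2 + (-3 - M²))*6 = (-5 - M²)*6 = -30 - 6*M²)
t(g)*487 = (-30 - 6*(-2)²)*487 = (-30 - 6*4)*487 = (-30 - 24)*487 = -54*487 = -26298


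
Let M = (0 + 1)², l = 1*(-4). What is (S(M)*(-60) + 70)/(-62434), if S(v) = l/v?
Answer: -5/1007 ≈ -0.0049652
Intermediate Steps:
l = -4
M = 1 (M = 1² = 1)
S(v) = -4/v
(S(M)*(-60) + 70)/(-62434) = (-4/1*(-60) + 70)/(-62434) = (-4*1*(-60) + 70)*(-1/62434) = (-4*(-60) + 70)*(-1/62434) = (240 + 70)*(-1/62434) = 310*(-1/62434) = -5/1007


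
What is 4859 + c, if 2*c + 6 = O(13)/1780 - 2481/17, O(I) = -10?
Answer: 28946877/6052 ≈ 4783.0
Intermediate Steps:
c = -459791/6052 (c = -3 + (-10/1780 - 2481/17)/2 = -3 + (-10*1/1780 - 2481*1/17)/2 = -3 + (-1/178 - 2481/17)/2 = -3 + (½)*(-441635/3026) = -3 - 441635/6052 = -459791/6052 ≈ -75.973)
4859 + c = 4859 - 459791/6052 = 28946877/6052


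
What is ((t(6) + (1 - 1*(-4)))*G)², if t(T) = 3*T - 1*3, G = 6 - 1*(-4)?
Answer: 40000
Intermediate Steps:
G = 10 (G = 6 + 4 = 10)
t(T) = -3 + 3*T (t(T) = 3*T - 3 = -3 + 3*T)
((t(6) + (1 - 1*(-4)))*G)² = (((-3 + 3*6) + (1 - 1*(-4)))*10)² = (((-3 + 18) + (1 + 4))*10)² = ((15 + 5)*10)² = (20*10)² = 200² = 40000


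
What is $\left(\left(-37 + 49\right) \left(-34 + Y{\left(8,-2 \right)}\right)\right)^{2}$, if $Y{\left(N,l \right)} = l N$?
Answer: $360000$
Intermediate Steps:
$Y{\left(N,l \right)} = N l$
$\left(\left(-37 + 49\right) \left(-34 + Y{\left(8,-2 \right)}\right)\right)^{2} = \left(\left(-37 + 49\right) \left(-34 + 8 \left(-2\right)\right)\right)^{2} = \left(12 \left(-34 - 16\right)\right)^{2} = \left(12 \left(-50\right)\right)^{2} = \left(-600\right)^{2} = 360000$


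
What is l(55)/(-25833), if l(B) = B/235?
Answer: -11/1214151 ≈ -9.0598e-6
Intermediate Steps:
l(B) = B/235 (l(B) = B*(1/235) = B/235)
l(55)/(-25833) = ((1/235)*55)/(-25833) = (11/47)*(-1/25833) = -11/1214151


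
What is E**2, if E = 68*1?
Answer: 4624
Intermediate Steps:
E = 68
E**2 = 68**2 = 4624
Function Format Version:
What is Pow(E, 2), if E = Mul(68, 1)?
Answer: 4624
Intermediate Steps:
E = 68
Pow(E, 2) = Pow(68, 2) = 4624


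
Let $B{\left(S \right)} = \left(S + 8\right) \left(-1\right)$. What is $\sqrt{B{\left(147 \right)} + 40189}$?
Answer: $\sqrt{40034} \approx 200.08$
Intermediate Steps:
$B{\left(S \right)} = -8 - S$ ($B{\left(S \right)} = \left(8 + S\right) \left(-1\right) = -8 - S$)
$\sqrt{B{\left(147 \right)} + 40189} = \sqrt{\left(-8 - 147\right) + 40189} = \sqrt{-155 + 40189} = \sqrt{40034}$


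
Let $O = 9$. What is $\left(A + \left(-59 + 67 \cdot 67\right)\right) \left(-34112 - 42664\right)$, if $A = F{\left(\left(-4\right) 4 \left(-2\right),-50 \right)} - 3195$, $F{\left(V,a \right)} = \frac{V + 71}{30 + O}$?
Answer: $- \frac{1235274656}{13} \approx -9.5021 \cdot 10^{7}$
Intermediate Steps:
$F{\left(V,a \right)} = \frac{71}{39} + \frac{V}{39}$ ($F{\left(V,a \right)} = \frac{V + 71}{30 + 9} = \frac{71 + V}{39} = \left(71 + V\right) \frac{1}{39} = \frac{71}{39} + \frac{V}{39}$)
$A = - \frac{124502}{39}$ ($A = \left(\frac{71}{39} + \frac{\left(-4\right) 4 \left(-2\right)}{39}\right) - 3195 = \left(\frac{71}{39} + \frac{\left(-16\right) \left(-2\right)}{39}\right) - 3195 = \left(\frac{71}{39} + \frac{1}{39} \cdot 32\right) - 3195 = \left(\frac{71}{39} + \frac{32}{39}\right) - 3195 = \frac{103}{39} - 3195 = - \frac{124502}{39} \approx -3192.4$)
$\left(A + \left(-59 + 67 \cdot 67\right)\right) \left(-34112 - 42664\right) = \left(- \frac{124502}{39} + \left(-59 + 67 \cdot 67\right)\right) \left(-34112 - 42664\right) = \left(- \frac{124502}{39} + \left(-59 + 4489\right)\right) \left(-76776\right) = \left(- \frac{124502}{39} + 4430\right) \left(-76776\right) = \frac{48268}{39} \left(-76776\right) = - \frac{1235274656}{13}$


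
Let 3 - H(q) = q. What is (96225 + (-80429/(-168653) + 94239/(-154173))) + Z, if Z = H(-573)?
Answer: 838996946742773/8667246323 ≈ 96801.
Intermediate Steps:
H(q) = 3 - q
Z = 576 (Z = 3 - 1*(-573) = 3 + 573 = 576)
(96225 + (-80429/(-168653) + 94239/(-154173))) + Z = (96225 + (-80429/(-168653) + 94239/(-154173))) + 576 = (96225 + (-80429*(-1/168653) + 94239*(-1/154173))) + 576 = (96225 + (80429/168653 - 31413/51391)) + 576 = (96225 - 1164569950/8667246323) + 576 = 834004612860725/8667246323 + 576 = 838996946742773/8667246323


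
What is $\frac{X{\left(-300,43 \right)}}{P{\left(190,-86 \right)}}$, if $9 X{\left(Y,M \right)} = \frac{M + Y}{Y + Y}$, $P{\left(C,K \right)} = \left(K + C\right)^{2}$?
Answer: $\frac{257}{58406400} \approx 4.4002 \cdot 10^{-6}$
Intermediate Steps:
$P{\left(C,K \right)} = \left(C + K\right)^{2}$
$X{\left(Y,M \right)} = \frac{M + Y}{18 Y}$ ($X{\left(Y,M \right)} = \frac{\left(M + Y\right) \frac{1}{Y + Y}}{9} = \frac{\left(M + Y\right) \frac{1}{2 Y}}{9} = \frac{\frac{1}{2} \frac{1}{Y} \left(M + Y\right)}{9} = \frac{M + Y}{18 Y}$)
$\frac{X{\left(-300,43 \right)}}{P{\left(190,-86 \right)}} = \frac{\frac{1}{18} \frac{1}{-300} \left(43 - 300\right)}{\left(190 - 86\right)^{2}} = \frac{\frac{1}{18} \left(- \frac{1}{300}\right) \left(-257\right)}{104^{2}} = \frac{257}{5400 \cdot 10816} = \frac{257}{5400} \cdot \frac{1}{10816} = \frac{257}{58406400}$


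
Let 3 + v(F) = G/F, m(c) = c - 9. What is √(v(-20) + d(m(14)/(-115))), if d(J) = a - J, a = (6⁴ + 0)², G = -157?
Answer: √88851945265/230 ≈ 1296.0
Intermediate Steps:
m(c) = -9 + c
a = 1679616 (a = (1296 + 0)² = 1296² = 1679616)
v(F) = -3 - 157/F
d(J) = 1679616 - J
√(v(-20) + d(m(14)/(-115))) = √((-3 - 157/(-20)) + (1679616 - (-9 + 14)/(-115))) = √((-3 - 157*(-1/20)) + (1679616 - 5*(-1)/115)) = √((-3 + 157/20) + (1679616 - 1*(-1/23))) = √(97/20 + (1679616 + 1/23)) = √(97/20 + 38631169/23) = √(772625611/460) = √88851945265/230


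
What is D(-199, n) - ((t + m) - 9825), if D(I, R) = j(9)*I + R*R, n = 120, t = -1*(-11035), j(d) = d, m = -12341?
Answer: 23740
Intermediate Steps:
t = 11035
D(I, R) = R**2 + 9*I (D(I, R) = 9*I + R*R = 9*I + R**2 = R**2 + 9*I)
D(-199, n) - ((t + m) - 9825) = (120**2 + 9*(-199)) - ((11035 - 12341) - 9825) = (14400 - 1791) - (-1306 - 9825) = 12609 - 1*(-11131) = 12609 + 11131 = 23740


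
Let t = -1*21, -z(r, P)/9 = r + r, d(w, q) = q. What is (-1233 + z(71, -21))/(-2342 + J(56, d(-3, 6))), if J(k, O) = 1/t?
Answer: 52731/49183 ≈ 1.0721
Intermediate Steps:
z(r, P) = -18*r (z(r, P) = -9*(r + r) = -18*r)
t = -21
J(k, O) = -1/21 (J(k, O) = 1/(-21) = -1/21)
(-1233 + z(71, -21))/(-2342 + J(56, d(-3, 6))) = (-1233 - 18*71)/(-2342 - 1/21) = (-1233 - 1278)/(-49183/21) = -2511*(-21/49183) = 52731/49183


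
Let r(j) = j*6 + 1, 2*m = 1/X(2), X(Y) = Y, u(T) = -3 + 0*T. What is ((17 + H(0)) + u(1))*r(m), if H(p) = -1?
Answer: 65/2 ≈ 32.500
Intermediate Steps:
u(T) = -3 (u(T) = -3 + 0 = -3)
m = ¼ (m = (½)/2 = (½)*(½) = ¼ ≈ 0.25000)
r(j) = 1 + 6*j (r(j) = 6*j + 1 = 1 + 6*j)
((17 + H(0)) + u(1))*r(m) = ((17 - 1) - 3)*(1 + 6*(¼)) = (16 - 3)*(1 + 3/2) = 13*(5/2) = 65/2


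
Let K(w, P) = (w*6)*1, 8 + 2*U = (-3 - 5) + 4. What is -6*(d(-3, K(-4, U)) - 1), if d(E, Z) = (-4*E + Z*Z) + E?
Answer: -3504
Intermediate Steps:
U = -6 (U = -4 + ((-3 - 5) + 4)/2 = -4 + (-8 + 4)/2 = -4 + (½)*(-4) = -4 - 2 = -6)
K(w, P) = 6*w (K(w, P) = (6*w)*1 = 6*w)
d(E, Z) = Z² - 3*E (d(E, Z) = (-4*E + Z²) + E = (Z² - 4*E) + E = Z² - 3*E)
-6*(d(-3, K(-4, U)) - 1) = -6*(((6*(-4))² - 3*(-3)) - 1) = -6*(((-24)² + 9) - 1) = -6*((576 + 9) - 1) = -6*(585 - 1) = -6*584 = -3504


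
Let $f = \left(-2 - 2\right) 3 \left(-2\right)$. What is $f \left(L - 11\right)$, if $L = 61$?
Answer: $1200$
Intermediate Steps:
$f = 24$ ($f = \left(-2 - 2\right) 3 \left(-2\right) = \left(-4\right) 3 \left(-2\right) = \left(-12\right) \left(-2\right) = 24$)
$f \left(L - 11\right) = 24 \left(61 - 11\right) = 24 \cdot 50 = 1200$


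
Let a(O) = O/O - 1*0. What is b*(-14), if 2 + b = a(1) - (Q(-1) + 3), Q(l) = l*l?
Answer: 70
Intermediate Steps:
Q(l) = l²
a(O) = 1 (a(O) = 1 + 0 = 1)
b = -5 (b = -2 + (1 - ((-1)² + 3)) = -2 + (1 - (1 + 3)) = -2 + (1 - 1*4) = -2 + (1 - 4) = -2 - 3 = -5)
b*(-14) = -5*(-14) = 70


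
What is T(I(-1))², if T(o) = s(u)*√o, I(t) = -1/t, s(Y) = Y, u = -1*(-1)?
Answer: 1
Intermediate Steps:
u = 1
T(o) = √o (T(o) = 1*√o = √o)
T(I(-1))² = (√(-1/(-1)))² = (√(-1*(-1)))² = (√1)² = 1² = 1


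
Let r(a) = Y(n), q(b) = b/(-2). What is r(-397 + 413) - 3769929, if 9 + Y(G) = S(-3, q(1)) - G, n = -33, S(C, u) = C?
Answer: -3769908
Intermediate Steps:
q(b) = -b/2 (q(b) = b*(-½) = -b/2)
Y(G) = -12 - G (Y(G) = -9 + (-3 - G) = -12 - G)
r(a) = 21 (r(a) = -12 - 1*(-33) = -12 + 33 = 21)
r(-397 + 413) - 3769929 = 21 - 3769929 = -3769908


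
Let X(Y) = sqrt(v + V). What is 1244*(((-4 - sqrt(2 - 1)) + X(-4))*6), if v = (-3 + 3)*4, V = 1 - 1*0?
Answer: -29856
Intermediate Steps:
V = 1 (V = 1 + 0 = 1)
v = 0 (v = 0*4 = 0)
X(Y) = 1 (X(Y) = sqrt(0 + 1) = sqrt(1) = 1)
1244*(((-4 - sqrt(2 - 1)) + X(-4))*6) = 1244*(((-4 - sqrt(2 - 1)) + 1)*6) = 1244*(((-4 - sqrt(1)) + 1)*6) = 1244*(((-4 - 1*1) + 1)*6) = 1244*(((-4 - 1) + 1)*6) = 1244*((-5 + 1)*6) = 1244*(-4*6) = 1244*(-24) = -29856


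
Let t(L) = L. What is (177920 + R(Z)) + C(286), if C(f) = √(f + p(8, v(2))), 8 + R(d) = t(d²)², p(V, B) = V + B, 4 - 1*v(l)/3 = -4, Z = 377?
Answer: 20200830553 + √318 ≈ 2.0201e+10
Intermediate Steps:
v(l) = 24 (v(l) = 12 - 3*(-4) = 12 + 12 = 24)
p(V, B) = B + V
R(d) = -8 + d⁴ (R(d) = -8 + (d²)² = -8 + d⁴)
C(f) = √(32 + f) (C(f) = √(f + (24 + 8)) = √(f + 32) = √(32 + f))
(177920 + R(Z)) + C(286) = (177920 + (-8 + 377⁴)) + √(32 + 286) = (177920 + (-8 + 20200652641)) + √318 = (177920 + 20200652633) + √318 = 20200830553 + √318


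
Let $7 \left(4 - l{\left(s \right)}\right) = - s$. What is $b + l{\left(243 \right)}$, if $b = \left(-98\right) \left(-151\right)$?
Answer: $\frac{103857}{7} \approx 14837.0$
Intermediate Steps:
$l{\left(s \right)} = 4 + \frac{s}{7}$ ($l{\left(s \right)} = 4 - \frac{\left(-1\right) s}{7} = 4 + \frac{s}{7}$)
$b = 14798$
$b + l{\left(243 \right)} = 14798 + \left(4 + \frac{1}{7} \cdot 243\right) = 14798 + \left(4 + \frac{243}{7}\right) = 14798 + \frac{271}{7} = \frac{103857}{7}$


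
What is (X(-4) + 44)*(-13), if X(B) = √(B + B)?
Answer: -572 - 26*I*√2 ≈ -572.0 - 36.77*I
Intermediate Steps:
X(B) = √2*√B (X(B) = √(2*B) = √2*√B)
(X(-4) + 44)*(-13) = (√2*√(-4) + 44)*(-13) = (√2*(2*I) + 44)*(-13) = (2*I*√2 + 44)*(-13) = (44 + 2*I*√2)*(-13) = -572 - 26*I*√2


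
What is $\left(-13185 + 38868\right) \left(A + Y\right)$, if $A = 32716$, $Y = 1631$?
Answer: $882134001$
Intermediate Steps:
$\left(-13185 + 38868\right) \left(A + Y\right) = \left(-13185 + 38868\right) \left(32716 + 1631\right) = 25683 \cdot 34347 = 882134001$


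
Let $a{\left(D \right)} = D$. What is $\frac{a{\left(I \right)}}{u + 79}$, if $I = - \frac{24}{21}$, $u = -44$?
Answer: $- \frac{8}{245} \approx -0.032653$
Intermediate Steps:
$I = - \frac{8}{7}$ ($I = \left(-24\right) \frac{1}{21} = - \frac{8}{7} \approx -1.1429$)
$\frac{a{\left(I \right)}}{u + 79} = - \frac{8}{7 \left(-44 + 79\right)} = - \frac{8}{7 \cdot 35} = \left(- \frac{8}{7}\right) \frac{1}{35} = - \frac{8}{245}$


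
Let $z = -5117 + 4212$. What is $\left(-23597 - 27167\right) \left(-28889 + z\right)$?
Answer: $1512462616$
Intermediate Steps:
$z = -905$
$\left(-23597 - 27167\right) \left(-28889 + z\right) = \left(-23597 - 27167\right) \left(-28889 - 905\right) = \left(-50764\right) \left(-29794\right) = 1512462616$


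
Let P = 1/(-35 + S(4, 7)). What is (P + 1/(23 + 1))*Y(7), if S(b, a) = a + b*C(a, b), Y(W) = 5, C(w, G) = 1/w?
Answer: 5/192 ≈ 0.026042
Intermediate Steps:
S(b, a) = a + b/a
P = -7/192 (P = 1/(-35 + (7 + 4/7)) = 1/(-35 + 53/7) = 1/(-192/7) = -7/192 ≈ -0.036458)
(P + 1/(23 + 1))*Y(7) = (-7/192 + 1/(23 + 1))*5 = (-7/192 + 1/24)*5 = (1/192)*5 = 5/192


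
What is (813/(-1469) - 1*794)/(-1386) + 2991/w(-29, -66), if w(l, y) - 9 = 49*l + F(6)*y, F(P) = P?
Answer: -1600757/1480752 ≈ -1.0810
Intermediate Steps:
w(l, y) = 9 + 6*y + 49*l (w(l, y) = 9 + (49*l + 6*y) = 9 + (6*y + 49*l) = 9 + 6*y + 49*l)
(813/(-1469) - 1*794)/(-1386) + 2991/w(-29, -66) = (813/(-1469) - 1*794)/(-1386) + 2991/(9 + 6*(-66) + 49*(-29)) = (813*(-1/1469) - 794)*(-1/1386) + 2991/(9 - 396 - 1421) = (-813/1469 - 794)*(-1/1386) + 2991/(-1808) = -1167199/1469*(-1/1386) + 2991*(-1/1808) = 106109/185094 - 2991/1808 = -1600757/1480752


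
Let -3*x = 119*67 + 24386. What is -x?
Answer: 32359/3 ≈ 10786.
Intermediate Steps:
x = -32359/3 (x = -(119*67 + 24386)/3 = -(7973 + 24386)/3 = -1/3*32359 = -32359/3 ≈ -10786.)
-x = -1*(-32359/3) = 32359/3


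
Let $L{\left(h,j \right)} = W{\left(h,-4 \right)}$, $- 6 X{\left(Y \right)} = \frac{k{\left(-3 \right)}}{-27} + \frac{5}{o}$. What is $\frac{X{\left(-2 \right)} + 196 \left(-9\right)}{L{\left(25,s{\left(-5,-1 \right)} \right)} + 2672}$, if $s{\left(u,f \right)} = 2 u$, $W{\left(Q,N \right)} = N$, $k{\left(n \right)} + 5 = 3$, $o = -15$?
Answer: $- \frac{285761}{432216} \approx -0.66115$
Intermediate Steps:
$k{\left(n \right)} = -2$ ($k{\left(n \right)} = -5 + 3 = -2$)
$X{\left(Y \right)} = \frac{7}{162}$ ($X{\left(Y \right)} = - \frac{- \frac{2}{-27} + \frac{5}{-15}}{6} = - \frac{\left(-2\right) \left(- \frac{1}{27}\right) + 5 \left(- \frac{1}{15}\right)}{6} = - \frac{\frac{2}{27} - \frac{1}{3}}{6} = \left(- \frac{1}{6}\right) \left(- \frac{7}{27}\right) = \frac{7}{162}$)
$L{\left(h,j \right)} = -4$
$\frac{X{\left(-2 \right)} + 196 \left(-9\right)}{L{\left(25,s{\left(-5,-1 \right)} \right)} + 2672} = \frac{\frac{7}{162} + 196 \left(-9\right)}{-4 + 2672} = \frac{\frac{7}{162} - 1764}{2668} = \left(- \frac{285761}{162}\right) \frac{1}{2668} = - \frac{285761}{432216}$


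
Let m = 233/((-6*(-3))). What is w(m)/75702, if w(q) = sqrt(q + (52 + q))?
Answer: sqrt(701)/227106 ≈ 0.00011658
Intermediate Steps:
m = 233/18 ≈ 12.944
w(q) = sqrt(52 + 2*q)
w(m)/75702 = sqrt(52 + 2*(233/18))/75702 = sqrt(52 + 233/9)*(1/75702) = sqrt(701/9)*(1/75702) = (sqrt(701)/3)*(1/75702) = sqrt(701)/227106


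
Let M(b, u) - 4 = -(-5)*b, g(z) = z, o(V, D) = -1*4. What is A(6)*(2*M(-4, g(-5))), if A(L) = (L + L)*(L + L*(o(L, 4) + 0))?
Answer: 6912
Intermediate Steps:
o(V, D) = -4
M(b, u) = 4 + 5*b (M(b, u) = 4 - (-5)*b = 4 + 5*b)
A(L) = -6*L**2 (A(L) = (L + L)*(L + L*(-4 + 0)) = (2*L)*(L + L*(-4)) = (2*L)*(L - 4*L) = (2*L)*(-3*L) = -6*L**2)
A(6)*(2*M(-4, g(-5))) = (-6*6**2)*(2*(4 + 5*(-4))) = (-6*36)*(2*(4 - 20)) = -432*(-16) = -216*(-32) = 6912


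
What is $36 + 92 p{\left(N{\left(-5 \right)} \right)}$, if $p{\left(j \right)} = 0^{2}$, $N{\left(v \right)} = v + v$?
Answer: $36$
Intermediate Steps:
$N{\left(v \right)} = 2 v$
$p{\left(j \right)} = 0$
$36 + 92 p{\left(N{\left(-5 \right)} \right)} = 36 + 92 \cdot 0 = 36 + 0 = 36$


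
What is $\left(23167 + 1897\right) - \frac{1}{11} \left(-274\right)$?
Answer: $\frac{275978}{11} \approx 25089.0$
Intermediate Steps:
$\left(23167 + 1897\right) - \frac{1}{11} \left(-274\right) = 25064 - \frac{1}{11} \left(-274\right) = 25064 - - \frac{274}{11} = 25064 + \frac{274}{11} = \frac{275978}{11}$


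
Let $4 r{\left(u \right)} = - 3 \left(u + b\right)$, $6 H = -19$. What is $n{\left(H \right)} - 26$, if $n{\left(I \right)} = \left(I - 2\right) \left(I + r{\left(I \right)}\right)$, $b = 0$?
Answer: $- \frac{3155}{144} \approx -21.91$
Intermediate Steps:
$H = - \frac{19}{6}$ ($H = \frac{1}{6} \left(-19\right) = - \frac{19}{6} \approx -3.1667$)
$r{\left(u \right)} = - \frac{3 u}{4}$ ($r{\left(u \right)} = \frac{\left(-3\right) \left(u + 0\right)}{4} = \frac{\left(-3\right) u}{4} = - \frac{3 u}{4}$)
$n{\left(I \right)} = \frac{I \left(-2 + I\right)}{4}$ ($n{\left(I \right)} = \left(I - 2\right) \left(I - \frac{3 I}{4}\right) = \left(-2 + I\right) \frac{I}{4} = \frac{I \left(-2 + I\right)}{4}$)
$n{\left(H \right)} - 26 = \frac{1}{4} \left(- \frac{19}{6}\right) \left(-2 - \frac{19}{6}\right) - 26 = \frac{1}{4} \left(- \frac{19}{6}\right) \left(- \frac{31}{6}\right) - 26 = \frac{589}{144} - 26 = - \frac{3155}{144}$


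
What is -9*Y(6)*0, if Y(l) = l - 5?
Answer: 0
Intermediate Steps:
Y(l) = -5 + l
-9*Y(6)*0 = -9*(-5 + 6)*0 = -9*1*0 = -9*0 = 0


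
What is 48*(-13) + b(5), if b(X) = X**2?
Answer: -599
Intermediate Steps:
48*(-13) + b(5) = 48*(-13) + 5**2 = -624 + 25 = -599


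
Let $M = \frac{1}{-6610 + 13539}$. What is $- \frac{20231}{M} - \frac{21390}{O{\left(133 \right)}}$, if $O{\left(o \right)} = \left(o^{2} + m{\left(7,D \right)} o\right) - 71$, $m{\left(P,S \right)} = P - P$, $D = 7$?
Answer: $- \frac{53689169882}{383} \approx -1.4018 \cdot 10^{8}$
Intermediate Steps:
$m{\left(P,S \right)} = 0$
$O{\left(o \right)} = -71 + o^{2}$ ($O{\left(o \right)} = \left(o^{2} + 0 o\right) - 71 = \left(o^{2} + 0\right) - 71 = o^{2} - 71 = -71 + o^{2}$)
$M = \frac{1}{6929} \approx 0.00014432$
$- \frac{20231}{M} - \frac{21390}{O{\left(133 \right)}} = - 20231 \frac{1}{\frac{1}{6929}} - \frac{21390}{-71 + 133^{2}} = \left(-20231\right) 6929 - \frac{21390}{-71 + 17689} = -140180599 - \frac{21390}{17618} = -140180599 - \frac{465}{383} = - \frac{53689169882}{383}$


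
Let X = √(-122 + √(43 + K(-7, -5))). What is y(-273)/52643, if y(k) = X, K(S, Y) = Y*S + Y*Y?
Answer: √(-122 + √103)/52643 ≈ 0.0002009*I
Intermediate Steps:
K(S, Y) = Y² + S*Y (K(S, Y) = S*Y + Y² = Y² + S*Y)
X = √(-122 + √103) (X = √(-122 + √(43 - 5*(-7 - 5))) = √(-122 + √(43 - 5*(-12))) = √(-122 + √(43 + 60)) = √(-122 + √103) ≈ 10.576*I)
y(k) = √(-122 + √103)
y(-273)/52643 = √(-122 + √103)/52643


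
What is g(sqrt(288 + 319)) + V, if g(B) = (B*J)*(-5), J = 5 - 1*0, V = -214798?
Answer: -214798 - 25*sqrt(607) ≈ -2.1541e+5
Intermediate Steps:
J = 5 (J = 5 + 0 = 5)
g(B) = -25*B (g(B) = (B*5)*(-5) = (5*B)*(-5) = -25*B)
g(sqrt(288 + 319)) + V = -25*sqrt(288 + 319) - 214798 = -25*sqrt(607) - 214798 = -214798 - 25*sqrt(607)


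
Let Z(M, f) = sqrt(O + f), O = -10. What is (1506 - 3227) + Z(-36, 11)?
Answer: -1720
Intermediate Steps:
Z(M, f) = sqrt(-10 + f)
(1506 - 3227) + Z(-36, 11) = (1506 - 3227) + sqrt(-10 + 11) = -1721 + sqrt(1) = -1721 + 1 = -1720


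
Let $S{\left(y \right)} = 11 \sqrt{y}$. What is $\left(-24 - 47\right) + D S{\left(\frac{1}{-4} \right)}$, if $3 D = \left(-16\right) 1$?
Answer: $-71 - \frac{88 i}{3} \approx -71.0 - 29.333 i$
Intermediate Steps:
$D = - \frac{16}{3}$ ($D = \frac{\left(-16\right) 1}{3} = \frac{1}{3} \left(-16\right) = - \frac{16}{3} \approx -5.3333$)
$\left(-24 - 47\right) + D S{\left(\frac{1}{-4} \right)} = \left(-24 - 47\right) - \frac{16 \cdot 11 \sqrt{\frac{1}{-4}}}{3} = -71 - \frac{16 \cdot 11 \sqrt{- \frac{1}{4}}}{3} = -71 - \frac{16 \cdot 11 \frac{i}{2}}{3} = -71 - \frac{16 \frac{11 i}{2}}{3} = -71 - \frac{88 i}{3}$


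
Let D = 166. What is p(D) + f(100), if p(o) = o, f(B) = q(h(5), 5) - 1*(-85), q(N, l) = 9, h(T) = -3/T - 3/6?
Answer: 260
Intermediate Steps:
h(T) = -1/2 - 3/T (h(T) = -3/T - 3*1/6 = -3/T - 1/2 = -1/2 - 3/T)
f(B) = 94 (f(B) = 9 - 1*(-85) = 9 + 85 = 94)
p(D) + f(100) = 166 + 94 = 260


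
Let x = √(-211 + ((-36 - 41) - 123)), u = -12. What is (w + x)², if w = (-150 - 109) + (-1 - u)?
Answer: (248 - I*√411)² ≈ 61093.0 - 10055.0*I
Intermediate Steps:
x = I*√411 (x = √(-211 + (-77 - 123)) = √(-211 - 200) = √(-411) = I*√411 ≈ 20.273*I)
w = -248 (w = (-150 - 109) + (-1 - 1*(-12)) = -259 + (-1 + 12) = -259 + 11 = -248)
(w + x)² = (-248 + I*√411)²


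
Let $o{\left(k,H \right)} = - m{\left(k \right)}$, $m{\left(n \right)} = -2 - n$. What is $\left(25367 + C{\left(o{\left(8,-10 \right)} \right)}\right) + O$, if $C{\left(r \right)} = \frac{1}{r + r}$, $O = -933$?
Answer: $\frac{488681}{20} \approx 24434.0$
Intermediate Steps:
$o{\left(k,H \right)} = 2 + k$ ($o{\left(k,H \right)} = - (-2 - k) = 2 + k$)
$C{\left(r \right)} = \frac{1}{2 r}$
$\left(25367 + C{\left(o{\left(8,-10 \right)} \right)}\right) + O = \left(25367 + \frac{1}{2 \left(2 + 8\right)}\right) - 933 = \left(25367 + \frac{1}{2 \cdot 10}\right) - 933 = \left(25367 + \frac{1}{2} \cdot \frac{1}{10}\right) - 933 = \left(25367 + \frac{1}{20}\right) - 933 = \frac{507341}{20} - 933 = \frac{488681}{20}$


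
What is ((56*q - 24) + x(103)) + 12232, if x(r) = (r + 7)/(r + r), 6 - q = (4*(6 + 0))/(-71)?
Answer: 91876609/7313 ≈ 12563.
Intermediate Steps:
q = 450/71 (q = 6 - 4*(6 + 0)/(-71) = 6 - 4*6*(-1)/71 = 6 - 24*(-1)/71 = 6 - 1*(-24/71) = 6 + 24/71 = 450/71 ≈ 6.3380)
x(r) = (7 + r)/(2*r) (x(r) = (7 + r)/((2*r)) = (7 + r)*(1/(2*r)) = (7 + r)/(2*r))
((56*q - 24) + x(103)) + 12232 = ((56*(450/71) - 24) + (1/2)*(7 + 103)/103) + 12232 = ((25200/71 - 24) + (1/2)*(1/103)*110) + 12232 = (23496/71 + 55/103) + 12232 = 2423993/7313 + 12232 = 91876609/7313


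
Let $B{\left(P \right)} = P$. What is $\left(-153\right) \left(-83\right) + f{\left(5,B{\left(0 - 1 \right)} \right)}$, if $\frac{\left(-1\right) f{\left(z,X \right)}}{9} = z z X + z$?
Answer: $12879$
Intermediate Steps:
$f{\left(z,X \right)} = - 9 z - 9 X z^{2}$ ($f{\left(z,X \right)} = - 9 \left(z z X + z\right) = - 9 \left(z^{2} X + z\right) = - 9 \left(X z^{2} + z\right) = - 9 \left(z + X z^{2}\right) = - 9 z - 9 X z^{2}$)
$\left(-153\right) \left(-83\right) + f{\left(5,B{\left(0 - 1 \right)} \right)} = \left(-153\right) \left(-83\right) - 45 \left(1 + \left(0 - 1\right) 5\right) = 12699 - 45 \left(1 - 5\right) = 12699 - 45 \left(-4\right) = 12699 + 180 = 12879$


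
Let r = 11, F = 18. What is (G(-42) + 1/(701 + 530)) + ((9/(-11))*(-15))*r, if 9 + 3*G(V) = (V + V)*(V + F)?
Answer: 989725/1231 ≈ 804.00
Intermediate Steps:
G(V) = -3 + 2*V*(18 + V)/3 (G(V) = -3 + ((V + V)*(V + 18))/3 = -3 + ((2*V)*(18 + V))/3 = -3 + (2*V*(18 + V))/3 = -3 + 2*V*(18 + V)/3)
(G(-42) + 1/(701 + 530)) + ((9/(-11))*(-15))*r = ((-3 + 12*(-42) + (⅔)*(-42)²) + 1/(701 + 530)) + ((9/(-11))*(-15))*11 = ((-3 - 504 + (⅔)*1764) + 1/1231) + ((9*(-1/11))*(-15))*11 = ((-3 - 504 + 1176) + 1/1231) - 9/11*(-15)*11 = (669 + 1/1231) + (135/11)*11 = 823540/1231 + 135 = 989725/1231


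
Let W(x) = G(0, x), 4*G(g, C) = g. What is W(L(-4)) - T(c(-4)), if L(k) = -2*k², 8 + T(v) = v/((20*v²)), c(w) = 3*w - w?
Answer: 1281/160 ≈ 8.0063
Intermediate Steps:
G(g, C) = g/4
c(w) = 2*w
T(v) = -8 + 1/(20*v) (T(v) = -8 + v/((20*v²)) = -8 + v*(1/(20*v²)) = -8 + 1/(20*v))
W(x) = 0 (W(x) = (¼)*0 = 0)
W(L(-4)) - T(c(-4)) = 0 - (-8 + 1/(20*((2*(-4))))) = 0 - (-8 + (1/20)/(-8)) = 0 - (-8 + (1/20)*(-⅛)) = 0 - (-8 - 1/160) = 0 - 1*(-1281/160) = 0 + 1281/160 = 1281/160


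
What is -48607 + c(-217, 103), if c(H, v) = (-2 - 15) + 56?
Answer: -48568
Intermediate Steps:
c(H, v) = 39 (c(H, v) = -17 + 56 = 39)
-48607 + c(-217, 103) = -48607 + 39 = -48568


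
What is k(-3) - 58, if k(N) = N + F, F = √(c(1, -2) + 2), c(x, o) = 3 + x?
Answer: -61 + √6 ≈ -58.551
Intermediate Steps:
F = √6 (F = √((3 + 1) + 2) = √(4 + 2) = √6 ≈ 2.4495)
k(N) = N + √6
k(-3) - 58 = (-3 + √6) - 58 = -61 + √6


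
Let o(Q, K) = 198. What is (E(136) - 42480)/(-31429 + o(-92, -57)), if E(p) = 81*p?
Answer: 31464/31231 ≈ 1.0075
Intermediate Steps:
(E(136) - 42480)/(-31429 + o(-92, -57)) = (81*136 - 42480)/(-31429 + 198) = (11016 - 42480)/(-31231) = -31464*(-1/31231) = 31464/31231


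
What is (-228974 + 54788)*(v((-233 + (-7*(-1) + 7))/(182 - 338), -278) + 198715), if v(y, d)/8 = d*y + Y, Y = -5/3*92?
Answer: -440126275422/13 ≈ -3.3856e+10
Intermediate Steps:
Y = -460/3 (Y = -5*1/3*92 = -5/3*92 = -460/3 ≈ -153.33)
v(y, d) = -3680/3 + 8*d*y (v(y, d) = 8*(d*y - 460/3) = 8*(-460/3 + d*y) = -3680/3 + 8*d*y)
(-228974 + 54788)*(v((-233 + (-7*(-1) + 7))/(182 - 338), -278) + 198715) = (-228974 + 54788)*((-3680/3 + 8*(-278)*((-233 + (-7*(-1) + 7))/(182 - 338))) + 198715) = -174186*((-3680/3 + 8*(-278)*((-233 + (7 + 7))/(-156))) + 198715) = -174186*((-3680/3 + 8*(-278)*((-233 + 14)*(-1/156))) + 198715) = -174186*((-3680/3 + 8*(-278)*(-219*(-1/156))) + 198715) = -174186*((-3680/3 + 8*(-278)*(73/52)) + 198715) = -174186*((-3680/3 - 40588/13) + 198715) = -174186*(-169604/39 + 198715) = -174186*7580281/39 = -440126275422/13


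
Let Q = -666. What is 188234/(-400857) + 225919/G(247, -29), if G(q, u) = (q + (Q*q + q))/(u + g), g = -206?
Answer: 21251013075133/65743754856 ≈ 323.24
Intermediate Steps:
G(q, u) = -664*q/(-206 + u) (G(q, u) = (q + (-666*q + q))/(u - 206) = (q - 665*q)/(-206 + u) = (-664*q)/(-206 + u) = -664*q/(-206 + u))
188234/(-400857) + 225919/G(247, -29) = 188234/(-400857) + 225919/((-664*247/(-206 - 29))) = 188234*(-1/400857) + 225919/((-664*247/(-235))) = -188234/400857 + 225919/((-664*247*(-1/235))) = -188234/400857 + 225919/(164008/235) = -188234/400857 + 225919*(235/164008) = -188234/400857 + 53090965/164008 = 21251013075133/65743754856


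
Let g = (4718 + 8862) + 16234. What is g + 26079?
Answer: 55893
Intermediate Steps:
g = 29814 (g = 13580 + 16234 = 29814)
g + 26079 = 29814 + 26079 = 55893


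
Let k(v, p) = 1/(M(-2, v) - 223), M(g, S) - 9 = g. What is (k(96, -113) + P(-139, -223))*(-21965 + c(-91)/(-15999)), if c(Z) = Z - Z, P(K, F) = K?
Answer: 659499125/216 ≈ 3.0532e+6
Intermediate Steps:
M(g, S) = 9 + g
k(v, p) = -1/216 (k(v, p) = 1/((9 - 2) - 223) = 1/(7 - 223) = 1/(-216) = -1/216)
c(Z) = 0
(k(96, -113) + P(-139, -223))*(-21965 + c(-91)/(-15999)) = (-1/216 - 139)*(-21965 + 0/(-15999)) = -30025*(-21965 + 0*(-1/15999))/216 = -30025*(-21965 + 0)/216 = -30025/216*(-21965) = 659499125/216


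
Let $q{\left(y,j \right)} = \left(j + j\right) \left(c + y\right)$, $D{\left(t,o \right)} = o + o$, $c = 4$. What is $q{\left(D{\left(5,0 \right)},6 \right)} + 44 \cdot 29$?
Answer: $1324$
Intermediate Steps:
$D{\left(t,o \right)} = 2 o$
$q{\left(y,j \right)} = 2 j \left(4 + y\right)$ ($q{\left(y,j \right)} = \left(j + j\right) \left(4 + y\right) = 2 j \left(4 + y\right)$)
$q{\left(D{\left(5,0 \right)},6 \right)} + 44 \cdot 29 = 2 \cdot 6 \left(4 + 2 \cdot 0\right) + 44 \cdot 29 = 2 \cdot 6 \left(4 + 0\right) + 1276 = 2 \cdot 6 \cdot 4 + 1276 = 48 + 1276 = 1324$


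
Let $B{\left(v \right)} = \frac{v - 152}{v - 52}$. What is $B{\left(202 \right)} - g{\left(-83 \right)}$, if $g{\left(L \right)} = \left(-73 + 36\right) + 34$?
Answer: $\frac{10}{3} \approx 3.3333$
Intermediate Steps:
$B{\left(v \right)} = \frac{-152 + v}{-52 + v}$
$g{\left(L \right)} = -3$ ($g{\left(L \right)} = -37 + 34 = -3$)
$B{\left(202 \right)} - g{\left(-83 \right)} = \frac{-152 + 202}{-52 + 202} - -3 = \frac{1}{150} \cdot 50 + 3 = \frac{1}{3} + 3 = \frac{10}{3}$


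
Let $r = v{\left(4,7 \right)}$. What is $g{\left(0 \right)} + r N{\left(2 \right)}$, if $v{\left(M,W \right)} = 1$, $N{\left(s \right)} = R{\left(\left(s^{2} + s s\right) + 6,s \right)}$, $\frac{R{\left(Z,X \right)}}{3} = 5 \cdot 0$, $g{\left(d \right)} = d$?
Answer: $0$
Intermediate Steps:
$R{\left(Z,X \right)} = 0$ ($R{\left(Z,X \right)} = 3 \cdot 5 \cdot 0 = 3 \cdot 0 = 0$)
$N{\left(s \right)} = 0$
$r = 1$
$g{\left(0 \right)} + r N{\left(2 \right)} = 0 + 1 \cdot 0 = 0 + 0 = 0$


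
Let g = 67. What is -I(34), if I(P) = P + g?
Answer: -101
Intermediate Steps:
I(P) = 67 + P (I(P) = P + 67 = 67 + P)
-I(34) = -(67 + 34) = -1*101 = -101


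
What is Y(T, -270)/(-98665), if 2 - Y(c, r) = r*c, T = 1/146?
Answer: -281/7202545 ≈ -3.9014e-5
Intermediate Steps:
T = 1/146 ≈ 0.0068493
Y(c, r) = 2 - c*r (Y(c, r) = 2 - r*c = 2 - c*r)
Y(T, -270)/(-98665) = (2 - 1*1/146*(-270))/(-98665) = (2 + 135/73)*(-1/98665) = (281/73)*(-1/98665) = -281/7202545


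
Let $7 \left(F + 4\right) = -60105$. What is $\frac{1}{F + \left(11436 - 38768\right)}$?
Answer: $- \frac{7}{251457} \approx -2.7838 \cdot 10^{-5}$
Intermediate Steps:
$F = - \frac{60133}{7}$ ($F = -4 + \frac{1}{7} \left(-60105\right) = -4 - \frac{60105}{7} = - \frac{60133}{7} \approx -8590.4$)
$\frac{1}{F + \left(11436 - 38768\right)} = \frac{1}{- \frac{60133}{7} + \left(11436 - 38768\right)} = \frac{1}{- \frac{60133}{7} - 27332} = \frac{1}{- \frac{251457}{7}} = - \frac{7}{251457}$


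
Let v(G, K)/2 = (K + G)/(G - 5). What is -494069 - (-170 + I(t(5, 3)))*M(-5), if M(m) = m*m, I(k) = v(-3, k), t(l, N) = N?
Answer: -489819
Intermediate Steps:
v(G, K) = 2*(G + K)/(-5 + G) (v(G, K) = 2*((K + G)/(G - 5)) = 2*((G + K)/(-5 + G)) = 2*(G + K)/(-5 + G))
I(k) = ¾ - k/4 (I(k) = 2*(-3 + k)/(-5 - 3) = 2*(-3 + k)/(-8) = 2*(-⅛)*(-3 + k) = ¾ - k/4)
M(m) = m²
-494069 - (-170 + I(t(5, 3)))*M(-5) = -494069 - (-170 + (¾ - ¼*3))*(-5)² = -494069 - (-170 + (¾ - ¾))*25 = -494069 - (-170 + 0)*25 = -494069 - (-170)*25 = -494069 - 1*(-4250) = -494069 + 4250 = -489819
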